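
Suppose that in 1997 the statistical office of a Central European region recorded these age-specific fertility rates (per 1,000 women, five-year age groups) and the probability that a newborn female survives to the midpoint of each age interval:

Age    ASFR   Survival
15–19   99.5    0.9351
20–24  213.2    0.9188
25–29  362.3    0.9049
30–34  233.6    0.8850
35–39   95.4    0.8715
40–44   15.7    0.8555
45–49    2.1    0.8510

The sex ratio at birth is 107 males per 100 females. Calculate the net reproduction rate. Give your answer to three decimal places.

Proportion female at birth = 100 / (100 + 107) = 0.48309.
Each age group contributes 5 × ASFR × survival:
  15–19: 5 × 99.5/1000 × 0.9351 = 0.46521
  20–24: 5 × 213.2/1000 × 0.9188 = 0.97944
  25–29: 5 × 362.3/1000 × 0.9049 = 1.63923
  30–34: 5 × 233.6/1000 × 0.8850 = 1.03368
  35–39: 5 × 95.4/1000 × 0.8715 = 0.41571
  40–44: 5 × 15.7/1000 × 0.8555 = 0.06716
  45–49: 5 × 2.1/1000 × 0.8510 = 0.00894
Sum = 4.60937
NRR = 0.48309 × 4.60937 = 2.22674
An NRR exceeding 1 indicates intrinsic growth under these rates.

2.227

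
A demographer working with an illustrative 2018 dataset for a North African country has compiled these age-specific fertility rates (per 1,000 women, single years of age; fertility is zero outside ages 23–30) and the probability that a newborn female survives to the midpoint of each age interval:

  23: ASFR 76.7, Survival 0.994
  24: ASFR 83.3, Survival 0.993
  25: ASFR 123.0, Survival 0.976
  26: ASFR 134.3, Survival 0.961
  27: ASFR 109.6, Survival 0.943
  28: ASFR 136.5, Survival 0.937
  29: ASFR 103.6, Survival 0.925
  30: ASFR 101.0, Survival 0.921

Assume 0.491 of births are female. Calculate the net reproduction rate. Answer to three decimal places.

Proportion female at birth = 0.491.
Each age group contributes 1 × ASFR × survival:
  23: 1 × 76.7/1000 × 0.994 = 0.07624
  24: 1 × 83.3/1000 × 0.993 = 0.08272
  25: 1 × 123.0/1000 × 0.976 = 0.12005
  26: 1 × 134.3/1000 × 0.961 = 0.12906
  27: 1 × 109.6/1000 × 0.943 = 0.10335
  28: 1 × 136.5/1000 × 0.937 = 0.12790
  29: 1 × 103.6/1000 × 0.925 = 0.09583
  30: 1 × 101.0/1000 × 0.921 = 0.09302
Sum = 0.82817
NRR = 0.491 × 0.82817 = 0.40663
With NRR below 1 the population is below replacement fertility.

0.407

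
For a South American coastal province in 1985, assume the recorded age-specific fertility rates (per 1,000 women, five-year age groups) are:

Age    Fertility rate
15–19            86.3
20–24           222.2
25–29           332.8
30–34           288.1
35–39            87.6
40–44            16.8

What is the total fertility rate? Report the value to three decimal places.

Sum of ASFRs = 86.3 + 222.2 + 332.8 + 288.1 + 87.6 + 16.8 = 1033.8
TFR = 5 × 1033.8 / 1000 = 5.169

5.169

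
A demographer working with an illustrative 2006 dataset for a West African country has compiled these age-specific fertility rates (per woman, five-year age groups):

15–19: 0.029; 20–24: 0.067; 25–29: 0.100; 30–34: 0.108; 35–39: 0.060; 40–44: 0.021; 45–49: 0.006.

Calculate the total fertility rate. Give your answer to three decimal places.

1.955

Sum of ASFRs = 0.029 + 0.067 + 0.100 + 0.108 + 0.060 + 0.021 + 0.006 = 0.391
TFR = 5 × 0.391 = 1.955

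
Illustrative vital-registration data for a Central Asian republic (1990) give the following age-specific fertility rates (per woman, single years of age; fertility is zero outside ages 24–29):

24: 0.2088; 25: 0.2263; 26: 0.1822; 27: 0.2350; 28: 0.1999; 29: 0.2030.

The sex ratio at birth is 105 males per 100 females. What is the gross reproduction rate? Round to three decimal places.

0.612

Proportion female at birth = 100 / (100 + 105) = 0.48780.
Sum of ASFRs = 0.2088 + 0.2263 + 0.1822 + 0.2350 + 0.1999 + 0.2030 = 1.2552
TFR = 1.2552
GRR = 0.48780 × 1.2552 = 0.61229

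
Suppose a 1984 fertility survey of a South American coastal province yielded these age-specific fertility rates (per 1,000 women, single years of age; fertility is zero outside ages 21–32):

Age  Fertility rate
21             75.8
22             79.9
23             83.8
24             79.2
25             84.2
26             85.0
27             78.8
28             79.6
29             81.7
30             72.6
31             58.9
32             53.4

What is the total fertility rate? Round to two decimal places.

0.91

Sum of ASFRs = 75.8 + 79.9 + 83.8 + 79.2 + 84.2 + 85.0 + 78.8 + 79.6 + 81.7 + 72.6 + 58.9 + 53.4 = 912.9
TFR = 912.9 / 1000 = 0.9129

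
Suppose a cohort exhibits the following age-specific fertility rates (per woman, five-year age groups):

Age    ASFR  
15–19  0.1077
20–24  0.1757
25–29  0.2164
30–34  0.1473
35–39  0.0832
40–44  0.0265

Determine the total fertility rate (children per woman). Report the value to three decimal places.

Sum of ASFRs = 0.1077 + 0.1757 + 0.2164 + 0.1473 + 0.0832 + 0.0265 = 0.7568
TFR = 5 × 0.7568 = 3.784

3.784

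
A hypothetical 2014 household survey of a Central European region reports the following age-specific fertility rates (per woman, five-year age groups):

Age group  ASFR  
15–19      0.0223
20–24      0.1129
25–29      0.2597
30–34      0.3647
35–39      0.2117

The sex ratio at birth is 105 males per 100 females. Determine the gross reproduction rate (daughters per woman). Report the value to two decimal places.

2.37

Proportion female at birth = 100 / (100 + 105) = 0.48780.
Sum of ASFRs = 0.0223 + 0.1129 + 0.2597 + 0.3647 + 0.2117 = 0.9713
TFR = 5 × 0.9713 = 4.8565
GRR = 0.48780 × 4.8565 = 2.36900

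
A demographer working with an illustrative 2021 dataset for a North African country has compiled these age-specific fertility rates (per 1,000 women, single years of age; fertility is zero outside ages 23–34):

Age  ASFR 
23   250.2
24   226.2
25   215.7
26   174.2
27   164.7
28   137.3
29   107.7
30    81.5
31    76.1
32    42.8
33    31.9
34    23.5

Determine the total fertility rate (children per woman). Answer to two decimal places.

1.53

Sum of ASFRs = 250.2 + 226.2 + 215.7 + 174.2 + 164.7 + 137.3 + 107.7 + 81.5 + 76.1 + 42.8 + 31.9 + 23.5 = 1531.8
TFR = 1531.8 / 1000 = 1.5318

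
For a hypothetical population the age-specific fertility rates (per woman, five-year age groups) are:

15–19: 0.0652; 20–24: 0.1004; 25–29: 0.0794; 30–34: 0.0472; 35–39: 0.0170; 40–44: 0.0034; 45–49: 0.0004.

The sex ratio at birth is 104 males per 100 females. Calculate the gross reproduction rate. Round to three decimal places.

0.767

Proportion female at birth = 100 / (100 + 104) = 0.49020.
Sum of ASFRs = 0.0652 + 0.1004 + 0.0794 + 0.0472 + 0.0170 + 0.0034 + 0.0004 = 0.3130
TFR = 5 × 0.3130 = 1.565
GRR = 0.49020 × 1.565 = 0.76716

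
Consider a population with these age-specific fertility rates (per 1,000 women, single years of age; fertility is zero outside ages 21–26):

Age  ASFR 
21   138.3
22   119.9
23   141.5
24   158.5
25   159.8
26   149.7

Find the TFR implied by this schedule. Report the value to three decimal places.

0.868

Sum of ASFRs = 138.3 + 119.9 + 141.5 + 158.5 + 159.8 + 149.7 = 867.7
TFR = 867.7 / 1000 = 0.8677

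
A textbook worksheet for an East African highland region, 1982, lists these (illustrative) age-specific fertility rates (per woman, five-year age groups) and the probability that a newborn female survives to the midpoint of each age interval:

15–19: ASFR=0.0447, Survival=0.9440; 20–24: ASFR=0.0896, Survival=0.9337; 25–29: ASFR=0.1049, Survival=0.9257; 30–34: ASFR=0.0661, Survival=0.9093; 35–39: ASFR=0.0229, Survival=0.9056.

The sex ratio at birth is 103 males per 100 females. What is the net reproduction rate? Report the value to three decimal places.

0.748

Proportion female at birth = 100 / (100 + 103) = 0.49261.
Survival-weighted fertility by age (5·fₓ·Sₓ):
  15–19: 5 × 0.0447 × 0.9440 = 0.21098
  20–24: 5 × 0.0896 × 0.9337 = 0.41830
  25–29: 5 × 0.1049 × 0.9257 = 0.48553
  30–34: 5 × 0.0661 × 0.9093 = 0.30052
  35–39: 5 × 0.0229 × 0.9056 = 0.10369
Sum = 1.51902
NRR = 0.49261 × 1.51902 = 0.74828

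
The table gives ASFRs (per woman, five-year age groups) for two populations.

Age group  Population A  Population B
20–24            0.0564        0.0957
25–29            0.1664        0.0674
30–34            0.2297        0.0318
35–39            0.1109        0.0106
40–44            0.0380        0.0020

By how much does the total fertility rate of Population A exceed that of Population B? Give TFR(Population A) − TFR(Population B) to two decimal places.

Population A:
  Sum of ASFRs = 0.0564 + 0.1664 + 0.2297 + 0.1109 + 0.0380 = 0.6014
  TFR = 5 × 0.6014 = 3.007
Population B:
  Sum of ASFRs = 0.0957 + 0.0674 + 0.0318 + 0.0106 + 0.0020 = 0.2075
  TFR = 5 × 0.2075 = 1.0375
Difference = 3.007 − 1.0375 = 1.9695

1.97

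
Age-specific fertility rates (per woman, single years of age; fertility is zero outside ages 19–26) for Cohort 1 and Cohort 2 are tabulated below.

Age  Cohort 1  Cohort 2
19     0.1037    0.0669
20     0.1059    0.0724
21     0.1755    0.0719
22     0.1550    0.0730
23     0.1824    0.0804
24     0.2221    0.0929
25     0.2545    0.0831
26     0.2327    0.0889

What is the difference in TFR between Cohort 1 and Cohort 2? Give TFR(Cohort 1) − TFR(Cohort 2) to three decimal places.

0.802

Cohort 1:
  Sum of ASFRs = 0.1037 + 0.1059 + 0.1755 + 0.1550 + 0.1824 + 0.2221 + 0.2545 + 0.2327 = 1.4318
  TFR = 1.4318
Cohort 2:
  Sum of ASFRs = 0.0669 + 0.0724 + 0.0719 + 0.0730 + 0.0804 + 0.0929 + 0.0831 + 0.0889 = 0.6295
  TFR = 0.6295
Difference = 1.4318 − 0.6295 = 0.8023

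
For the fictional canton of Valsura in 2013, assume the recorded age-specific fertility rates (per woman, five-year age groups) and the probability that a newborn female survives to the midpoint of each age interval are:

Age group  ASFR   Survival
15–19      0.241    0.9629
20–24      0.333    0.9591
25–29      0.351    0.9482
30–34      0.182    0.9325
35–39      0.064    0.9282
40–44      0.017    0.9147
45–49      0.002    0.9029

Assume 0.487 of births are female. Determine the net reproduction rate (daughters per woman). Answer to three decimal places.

2.753

Proportion female at birth = 0.487.
Per-age-group product (5 × ASFR × survival probability):
  15–19: 5 × 0.241 × 0.9629 = 1.16029
  20–24: 5 × 0.333 × 0.9591 = 1.59690
  25–29: 5 × 0.351 × 0.9482 = 1.66409
  30–34: 5 × 0.182 × 0.9325 = 0.84858
  35–39: 5 × 0.064 × 0.9282 = 0.29702
  40–44: 5 × 0.017 × 0.9147 = 0.07775
  45–49: 5 × 0.002 × 0.9029 = 0.00903
Sum = 5.65366
NRR = 0.487 × 5.65366 = 2.75333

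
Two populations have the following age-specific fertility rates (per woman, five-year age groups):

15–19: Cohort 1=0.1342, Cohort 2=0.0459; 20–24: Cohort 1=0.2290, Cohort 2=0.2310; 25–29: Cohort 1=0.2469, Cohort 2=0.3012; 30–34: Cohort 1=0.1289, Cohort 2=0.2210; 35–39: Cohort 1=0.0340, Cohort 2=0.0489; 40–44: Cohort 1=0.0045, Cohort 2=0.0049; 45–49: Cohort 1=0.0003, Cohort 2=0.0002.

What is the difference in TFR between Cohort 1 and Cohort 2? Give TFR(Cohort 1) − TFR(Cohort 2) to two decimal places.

Cohort 1:
  Sum of ASFRs = 0.1342 + 0.2290 + 0.2469 + 0.1289 + 0.0340 + 0.0045 + 0.0003 = 0.7778
  TFR = 5 × 0.7778 = 3.889
Cohort 2:
  Sum of ASFRs = 0.0459 + 0.2310 + 0.3012 + 0.2210 + 0.0489 + 0.0049 + 0.0002 = 0.8531
  TFR = 5 × 0.8531 = 4.2655
Difference = 3.889 − 4.2655 = -0.3765

-0.38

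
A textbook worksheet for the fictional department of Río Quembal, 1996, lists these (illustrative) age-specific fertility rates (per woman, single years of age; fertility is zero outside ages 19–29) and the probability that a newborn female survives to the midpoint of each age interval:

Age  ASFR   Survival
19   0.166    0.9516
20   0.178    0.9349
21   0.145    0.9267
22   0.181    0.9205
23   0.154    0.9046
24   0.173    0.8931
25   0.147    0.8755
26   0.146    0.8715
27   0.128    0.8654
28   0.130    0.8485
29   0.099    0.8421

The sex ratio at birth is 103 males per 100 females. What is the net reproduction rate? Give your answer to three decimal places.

Proportion female at birth = 100 / (100 + 103) = 0.49261.
Survival-weighted fertility by age (1·fₓ·Sₓ):
  19: 1 × 0.166 × 0.9516 = 0.15797
  20: 1 × 0.178 × 0.9349 = 0.16641
  21: 1 × 0.145 × 0.9267 = 0.13437
  22: 1 × 0.181 × 0.9205 = 0.16661
  23: 1 × 0.154 × 0.9046 = 0.13931
  24: 1 × 0.173 × 0.8931 = 0.15451
  25: 1 × 0.147 × 0.8755 = 0.12870
  26: 1 × 0.146 × 0.8715 = 0.12724
  27: 1 × 0.128 × 0.8654 = 0.11077
  28: 1 × 0.130 × 0.8485 = 0.11031
  29: 1 × 0.099 × 0.8421 = 0.08337
Sum = 1.47957
NRR = 0.49261 × 1.47957 = 0.72885

0.729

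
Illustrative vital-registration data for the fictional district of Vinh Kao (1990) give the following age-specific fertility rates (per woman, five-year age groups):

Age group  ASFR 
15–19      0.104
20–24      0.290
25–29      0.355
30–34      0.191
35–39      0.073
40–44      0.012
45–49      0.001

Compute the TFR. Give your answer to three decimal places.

Sum of ASFRs = 0.104 + 0.290 + 0.355 + 0.191 + 0.073 + 0.012 + 0.001 = 1.026
TFR = 5 × 1.026 = 5.13

5.130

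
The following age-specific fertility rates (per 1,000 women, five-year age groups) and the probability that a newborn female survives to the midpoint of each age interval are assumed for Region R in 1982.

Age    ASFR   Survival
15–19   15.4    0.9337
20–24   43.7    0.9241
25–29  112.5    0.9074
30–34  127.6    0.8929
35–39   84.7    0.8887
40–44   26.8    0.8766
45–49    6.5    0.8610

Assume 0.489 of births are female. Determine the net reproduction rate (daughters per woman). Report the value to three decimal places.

Proportion female at birth = 0.489.
Survival-weighted fertility by age (5·fₓ·Sₓ):
  15–19: 5 × 15.4/1000 × 0.9337 = 0.07189
  20–24: 5 × 43.7/1000 × 0.9241 = 0.20192
  25–29: 5 × 112.5/1000 × 0.9074 = 0.51041
  30–34: 5 × 127.6/1000 × 0.8929 = 0.56967
  35–39: 5 × 84.7/1000 × 0.8887 = 0.37636
  40–44: 5 × 26.8/1000 × 0.8766 = 0.11746
  45–49: 5 × 6.5/1000 × 0.8610 = 0.02798
Sum = 1.87569
NRR = 0.489 × 1.87569 = 0.91721

0.917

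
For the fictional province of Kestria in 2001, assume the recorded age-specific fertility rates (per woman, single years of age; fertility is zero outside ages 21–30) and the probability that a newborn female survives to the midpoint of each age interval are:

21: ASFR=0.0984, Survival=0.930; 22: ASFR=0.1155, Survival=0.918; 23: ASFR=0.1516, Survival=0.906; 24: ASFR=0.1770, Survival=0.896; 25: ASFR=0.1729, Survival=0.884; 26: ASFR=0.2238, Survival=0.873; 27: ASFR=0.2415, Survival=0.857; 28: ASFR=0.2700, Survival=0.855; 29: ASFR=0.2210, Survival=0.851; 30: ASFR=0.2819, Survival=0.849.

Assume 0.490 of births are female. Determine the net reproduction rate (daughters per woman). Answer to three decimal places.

0.836

Proportion female at birth = 0.490.
Per-age-group product (1 × ASFR × survival probability):
  21: 1 × 0.0984 × 0.930 = 0.09151
  22: 1 × 0.1155 × 0.918 = 0.10603
  23: 1 × 0.1516 × 0.906 = 0.13735
  24: 1 × 0.1770 × 0.896 = 0.15859
  25: 1 × 0.1729 × 0.884 = 0.15284
  26: 1 × 0.2238 × 0.873 = 0.19538
  27: 1 × 0.2415 × 0.857 = 0.20697
  28: 1 × 0.2700 × 0.855 = 0.23085
  29: 1 × 0.2210 × 0.851 = 0.18807
  30: 1 × 0.2819 × 0.849 = 0.23933
Sum = 1.70692
NRR = 0.490 × 1.70692 = 0.83639
NRR < 1, so the cohort does not fully replace itself.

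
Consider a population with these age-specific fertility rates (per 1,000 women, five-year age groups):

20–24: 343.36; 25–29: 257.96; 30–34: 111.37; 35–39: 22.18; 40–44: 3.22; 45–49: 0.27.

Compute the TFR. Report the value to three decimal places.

Sum of ASFRs = 343.36 + 257.96 + 111.37 + 22.18 + 3.22 + 0.27 = 738.36
TFR = 5 × 738.36 / 1000 = 3.6918

3.692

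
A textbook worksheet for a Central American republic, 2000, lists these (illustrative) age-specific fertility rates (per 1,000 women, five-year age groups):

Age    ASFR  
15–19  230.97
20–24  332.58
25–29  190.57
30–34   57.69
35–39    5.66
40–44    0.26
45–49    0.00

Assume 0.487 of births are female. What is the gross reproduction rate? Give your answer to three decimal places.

Proportion female at birth = 0.487.
Sum of ASFRs = 230.97 + 332.58 + 190.57 + 57.69 + 5.66 + 0.26 + 0.00 = 817.73
TFR = 5 × 817.73 / 1000 = 4.08865
GRR = 0.487 × 4.08865 = 1.99117

1.991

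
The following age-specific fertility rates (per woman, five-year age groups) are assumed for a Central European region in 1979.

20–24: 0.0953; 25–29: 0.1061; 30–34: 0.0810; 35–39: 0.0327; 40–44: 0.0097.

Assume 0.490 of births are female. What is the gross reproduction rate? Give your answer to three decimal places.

Proportion female at birth = 0.490.
Sum of ASFRs = 0.0953 + 0.1061 + 0.0810 + 0.0327 + 0.0097 = 0.3248
TFR = 5 × 0.3248 = 1.624
GRR = 0.490 × 1.624 = 0.79576

0.796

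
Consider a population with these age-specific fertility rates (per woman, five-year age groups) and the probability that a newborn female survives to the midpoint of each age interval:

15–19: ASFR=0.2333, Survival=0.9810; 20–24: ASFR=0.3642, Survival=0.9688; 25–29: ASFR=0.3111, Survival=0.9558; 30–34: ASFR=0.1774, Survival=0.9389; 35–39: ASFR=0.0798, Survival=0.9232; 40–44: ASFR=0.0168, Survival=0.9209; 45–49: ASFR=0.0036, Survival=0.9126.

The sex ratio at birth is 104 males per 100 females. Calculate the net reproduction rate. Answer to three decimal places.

2.789

Proportion female at birth = 100 / (100 + 104) = 0.49020.
Each age group contributes 5 × ASFR × survival:
  15–19: 5 × 0.2333 × 0.9810 = 1.14434
  20–24: 5 × 0.3642 × 0.9688 = 1.76418
  25–29: 5 × 0.3111 × 0.9558 = 1.48675
  30–34: 5 × 0.1774 × 0.9389 = 0.83280
  35–39: 5 × 0.0798 × 0.9232 = 0.36836
  40–44: 5 × 0.0168 × 0.9209 = 0.07736
  45–49: 5 × 0.0036 × 0.9126 = 0.01643
Sum = 5.69022
NRR = 0.49020 × 5.69022 = 2.78935
With NRR above 1 the population is above replacement fertility.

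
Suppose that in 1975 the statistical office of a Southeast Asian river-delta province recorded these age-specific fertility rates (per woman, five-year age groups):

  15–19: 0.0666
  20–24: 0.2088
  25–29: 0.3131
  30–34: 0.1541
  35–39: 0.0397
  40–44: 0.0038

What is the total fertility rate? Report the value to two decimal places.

Sum of ASFRs = 0.0666 + 0.2088 + 0.3131 + 0.1541 + 0.0397 + 0.0038 = 0.7861
TFR = 5 × 0.7861 = 3.9305

3.93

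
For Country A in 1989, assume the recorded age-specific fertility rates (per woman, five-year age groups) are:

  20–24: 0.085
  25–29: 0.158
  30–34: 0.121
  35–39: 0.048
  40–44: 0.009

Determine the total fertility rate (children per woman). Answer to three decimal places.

Sum of ASFRs = 0.085 + 0.158 + 0.121 + 0.048 + 0.009 = 0.421
TFR = 5 × 0.421 = 2.105

2.105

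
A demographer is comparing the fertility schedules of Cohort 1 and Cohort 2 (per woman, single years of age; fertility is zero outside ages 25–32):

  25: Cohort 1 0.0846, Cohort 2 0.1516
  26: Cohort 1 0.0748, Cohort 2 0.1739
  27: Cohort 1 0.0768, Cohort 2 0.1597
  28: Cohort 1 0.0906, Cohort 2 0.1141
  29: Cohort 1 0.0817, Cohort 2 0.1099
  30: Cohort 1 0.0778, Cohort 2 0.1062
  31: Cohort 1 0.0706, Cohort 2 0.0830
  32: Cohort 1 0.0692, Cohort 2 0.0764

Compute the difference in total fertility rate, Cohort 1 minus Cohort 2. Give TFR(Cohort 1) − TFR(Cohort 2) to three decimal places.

Cohort 1:
  Sum of ASFRs = 0.0846 + 0.0748 + 0.0768 + 0.0906 + 0.0817 + 0.0778 + 0.0706 + 0.0692 = 0.6261
  TFR = 0.6261
Cohort 2:
  Sum of ASFRs = 0.1516 + 0.1739 + 0.1597 + 0.1141 + 0.1099 + 0.1062 + 0.0830 + 0.0764 = 0.9748
  TFR = 0.9748
Difference = 0.6261 − 0.9748 = -0.3487

-0.349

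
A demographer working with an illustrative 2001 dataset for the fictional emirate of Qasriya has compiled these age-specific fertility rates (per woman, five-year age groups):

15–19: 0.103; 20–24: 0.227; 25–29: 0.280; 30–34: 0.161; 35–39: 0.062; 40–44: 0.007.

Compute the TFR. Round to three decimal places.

4.200

Sum of ASFRs = 0.103 + 0.227 + 0.280 + 0.161 + 0.062 + 0.007 = 0.840
TFR = 5 × 0.840 = 4.2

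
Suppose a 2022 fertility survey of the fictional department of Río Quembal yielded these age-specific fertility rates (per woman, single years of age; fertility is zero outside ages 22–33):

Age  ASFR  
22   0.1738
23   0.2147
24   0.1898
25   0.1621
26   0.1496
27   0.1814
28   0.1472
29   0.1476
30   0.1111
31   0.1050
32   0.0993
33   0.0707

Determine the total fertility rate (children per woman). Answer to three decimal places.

1.752

Sum of ASFRs = 0.1738 + 0.2147 + 0.1898 + 0.1621 + 0.1496 + 0.1814 + 0.1472 + 0.1476 + 0.1111 + 0.1050 + 0.0993 + 0.0707 = 1.7523
TFR = 1.7523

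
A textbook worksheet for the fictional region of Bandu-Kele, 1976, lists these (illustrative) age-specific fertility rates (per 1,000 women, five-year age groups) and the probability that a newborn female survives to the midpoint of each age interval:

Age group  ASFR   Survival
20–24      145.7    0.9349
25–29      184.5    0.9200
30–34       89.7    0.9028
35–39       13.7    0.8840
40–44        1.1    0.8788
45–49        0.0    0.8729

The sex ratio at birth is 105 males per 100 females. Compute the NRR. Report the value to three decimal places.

Proportion female at birth = 100 / (100 + 105) = 0.48780.
Survival-weighted fertility by age (5·fₓ·Sₓ):
  20–24: 5 × 145.7/1000 × 0.9349 = 0.68107
  25–29: 5 × 184.5/1000 × 0.9200 = 0.84870
  30–34: 5 × 89.7/1000 × 0.9028 = 0.40491
  35–39: 5 × 13.7/1000 × 0.8840 = 0.06055
  40–44: 5 × 1.1/1000 × 0.8788 = 0.00483
  45–49: 5 × 0.0/1000 × 0.8729 = 0.00000
Sum = 2.00006
NRR = 0.48780 × 2.00006 = 0.97563
NRR < 1, so the cohort does not fully replace itself.

0.976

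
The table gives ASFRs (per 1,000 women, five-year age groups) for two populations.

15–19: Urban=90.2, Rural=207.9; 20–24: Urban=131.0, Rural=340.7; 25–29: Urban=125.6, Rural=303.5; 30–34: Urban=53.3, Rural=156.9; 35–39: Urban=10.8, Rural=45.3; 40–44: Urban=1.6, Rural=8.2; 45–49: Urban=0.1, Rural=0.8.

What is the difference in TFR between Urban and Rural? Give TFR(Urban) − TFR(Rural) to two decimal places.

-3.25

Urban:
  Sum of ASFRs = 90.2 + 131.0 + 125.6 + 53.3 + 10.8 + 1.6 + 0.1 = 412.6
  TFR = 5 × 412.6 / 1000 = 2.063
Rural:
  Sum of ASFRs = 207.9 + 340.7 + 303.5 + 156.9 + 45.3 + 8.2 + 0.8 = 1063.3
  TFR = 5 × 1063.3 / 1000 = 5.3165
Difference = 2.063 − 5.3165 = -3.2535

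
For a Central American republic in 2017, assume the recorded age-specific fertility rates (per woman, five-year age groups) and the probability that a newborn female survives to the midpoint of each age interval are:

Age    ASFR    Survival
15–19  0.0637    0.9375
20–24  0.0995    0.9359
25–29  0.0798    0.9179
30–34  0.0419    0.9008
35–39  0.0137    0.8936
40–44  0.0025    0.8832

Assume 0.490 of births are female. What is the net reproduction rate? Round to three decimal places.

0.682

Proportion female at birth = 0.490.
Survival-weighted fertility by age (5·fₓ·Sₓ):
  15–19: 5 × 0.0637 × 0.9375 = 0.29859
  20–24: 5 × 0.0995 × 0.9359 = 0.46561
  25–29: 5 × 0.0798 × 0.9179 = 0.36624
  30–34: 5 × 0.0419 × 0.9008 = 0.18872
  35–39: 5 × 0.0137 × 0.8936 = 0.06121
  40–44: 5 × 0.0025 × 0.8832 = 0.01104
Sum = 1.39141
NRR = 0.490 × 1.39141 = 0.68179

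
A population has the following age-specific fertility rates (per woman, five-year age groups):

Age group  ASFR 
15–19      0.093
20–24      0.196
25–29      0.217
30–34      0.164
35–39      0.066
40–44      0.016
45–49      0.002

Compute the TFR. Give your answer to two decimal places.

3.77

Sum of ASFRs = 0.093 + 0.196 + 0.217 + 0.164 + 0.066 + 0.016 + 0.002 = 0.754
TFR = 5 × 0.754 = 3.77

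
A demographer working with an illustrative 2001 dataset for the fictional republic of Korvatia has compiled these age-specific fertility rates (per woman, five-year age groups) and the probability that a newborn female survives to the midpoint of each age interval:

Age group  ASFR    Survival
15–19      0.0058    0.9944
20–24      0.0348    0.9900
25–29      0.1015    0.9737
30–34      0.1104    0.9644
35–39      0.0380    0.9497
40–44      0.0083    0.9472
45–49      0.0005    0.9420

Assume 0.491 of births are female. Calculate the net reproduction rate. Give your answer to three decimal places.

Proportion female at birth = 0.491.
Each age group contributes 5 × ASFR × survival:
  15–19: 5 × 0.0058 × 0.9944 = 0.02884
  20–24: 5 × 0.0348 × 0.9900 = 0.17226
  25–29: 5 × 0.1015 × 0.9737 = 0.49415
  30–34: 5 × 0.1104 × 0.9644 = 0.53235
  35–39: 5 × 0.0380 × 0.9497 = 0.18044
  40–44: 5 × 0.0083 × 0.9472 = 0.03931
  45–49: 5 × 0.0005 × 0.9420 = 0.00236
Sum = 1.44971
NRR = 0.491 × 1.44971 = 0.71181

0.712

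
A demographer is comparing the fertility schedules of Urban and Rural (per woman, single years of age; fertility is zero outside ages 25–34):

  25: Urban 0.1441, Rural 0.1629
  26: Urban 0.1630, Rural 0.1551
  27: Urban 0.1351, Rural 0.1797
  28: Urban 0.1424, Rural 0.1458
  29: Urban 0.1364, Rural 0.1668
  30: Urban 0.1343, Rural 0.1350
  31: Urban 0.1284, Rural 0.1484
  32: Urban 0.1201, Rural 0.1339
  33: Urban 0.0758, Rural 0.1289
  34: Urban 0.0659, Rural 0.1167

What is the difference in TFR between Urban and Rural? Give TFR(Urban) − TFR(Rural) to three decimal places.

Urban:
  Sum of ASFRs = 0.1441 + 0.1630 + 0.1351 + 0.1424 + 0.1364 + 0.1343 + 0.1284 + 0.1201 + 0.0758 + 0.0659 = 1.2455
  TFR = 1.2455
Rural:
  Sum of ASFRs = 0.1629 + 0.1551 + 0.1797 + 0.1458 + 0.1668 + 0.1350 + 0.1484 + 0.1339 + 0.1289 + 0.1167 = 1.4732
  TFR = 1.4732
Difference = 1.2455 − 1.4732 = -0.2277

-0.228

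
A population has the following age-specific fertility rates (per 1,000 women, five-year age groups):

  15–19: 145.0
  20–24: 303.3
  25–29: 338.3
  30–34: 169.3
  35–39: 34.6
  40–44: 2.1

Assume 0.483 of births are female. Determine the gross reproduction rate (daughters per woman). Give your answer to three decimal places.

Proportion female at birth = 0.483.
Sum of ASFRs = 145.0 + 303.3 + 338.3 + 169.3 + 34.6 + 2.1 = 992.6
TFR = 5 × 992.6 / 1000 = 4.963
GRR = 0.483 × 4.963 = 2.39713

2.397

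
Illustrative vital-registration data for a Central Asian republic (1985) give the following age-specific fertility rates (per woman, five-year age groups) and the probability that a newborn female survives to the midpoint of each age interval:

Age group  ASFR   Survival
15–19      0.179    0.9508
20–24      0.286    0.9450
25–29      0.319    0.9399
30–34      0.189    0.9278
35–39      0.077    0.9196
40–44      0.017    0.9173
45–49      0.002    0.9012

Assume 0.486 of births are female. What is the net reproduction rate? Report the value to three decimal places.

Proportion female at birth = 0.486.
Survival-weighted fertility by age (5·fₓ·Sₓ):
  15–19: 5 × 0.179 × 0.9508 = 0.85097
  20–24: 5 × 0.286 × 0.9450 = 1.35135
  25–29: 5 × 0.319 × 0.9399 = 1.49914
  30–34: 5 × 0.189 × 0.9278 = 0.87677
  35–39: 5 × 0.077 × 0.9196 = 0.35405
  40–44: 5 × 0.017 × 0.9173 = 0.07797
  45–49: 5 × 0.002 × 0.9012 = 0.00901
Sum = 5.01926
NRR = 0.486 × 5.01926 = 2.43936
NRR > 1, so each generation more than replaces itself.

2.439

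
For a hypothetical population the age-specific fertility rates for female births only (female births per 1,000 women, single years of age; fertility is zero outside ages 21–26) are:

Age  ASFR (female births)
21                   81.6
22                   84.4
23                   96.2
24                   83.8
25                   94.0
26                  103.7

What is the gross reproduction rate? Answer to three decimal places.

0.544

Sum of female ASFRs = 81.6 + 84.4 + 96.2 + 83.8 + 94.0 + 103.7 = 543.7
GRR = 543.7 / 1000 = 0.5437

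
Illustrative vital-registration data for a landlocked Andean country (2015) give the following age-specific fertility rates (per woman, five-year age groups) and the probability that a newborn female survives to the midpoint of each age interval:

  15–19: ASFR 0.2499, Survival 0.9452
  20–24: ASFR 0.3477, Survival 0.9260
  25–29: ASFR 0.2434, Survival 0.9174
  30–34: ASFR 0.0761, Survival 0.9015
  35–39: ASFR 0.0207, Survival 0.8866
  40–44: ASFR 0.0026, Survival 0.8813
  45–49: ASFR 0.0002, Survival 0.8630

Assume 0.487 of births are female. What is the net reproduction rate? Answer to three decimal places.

Proportion female at birth = 0.487.
Survival-weighted fertility by age (5·fₓ·Sₓ):
  15–19: 5 × 0.2499 × 0.9452 = 1.18103
  20–24: 5 × 0.3477 × 0.9260 = 1.60985
  25–29: 5 × 0.2434 × 0.9174 = 1.11648
  30–34: 5 × 0.0761 × 0.9015 = 0.34302
  35–39: 5 × 0.0207 × 0.8866 = 0.09176
  40–44: 5 × 0.0026 × 0.8813 = 0.01146
  45–49: 5 × 0.0002 × 0.8630 = 0.00086
Sum = 4.35446
NRR = 0.487 × 4.35446 = 2.12062

2.121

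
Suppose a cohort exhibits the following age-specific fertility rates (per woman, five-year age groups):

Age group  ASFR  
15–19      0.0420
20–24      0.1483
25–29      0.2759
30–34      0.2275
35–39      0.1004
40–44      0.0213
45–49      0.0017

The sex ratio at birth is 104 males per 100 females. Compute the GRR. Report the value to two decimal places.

2.00

Proportion female at birth = 100 / (100 + 104) = 0.49020.
Sum of ASFRs = 0.0420 + 0.1483 + 0.2759 + 0.2275 + 0.1004 + 0.0213 + 0.0017 = 0.8171
TFR = 5 × 0.8171 = 4.0855
GRR = 0.49020 × 4.0855 = 2.00271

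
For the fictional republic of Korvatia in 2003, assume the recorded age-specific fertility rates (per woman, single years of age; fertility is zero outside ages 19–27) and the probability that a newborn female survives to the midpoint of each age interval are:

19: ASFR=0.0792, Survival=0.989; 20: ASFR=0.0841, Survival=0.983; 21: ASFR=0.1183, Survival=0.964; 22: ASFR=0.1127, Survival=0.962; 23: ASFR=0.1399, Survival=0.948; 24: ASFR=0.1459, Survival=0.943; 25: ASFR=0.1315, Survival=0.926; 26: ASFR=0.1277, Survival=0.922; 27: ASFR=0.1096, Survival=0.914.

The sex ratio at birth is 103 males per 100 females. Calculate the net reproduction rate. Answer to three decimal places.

0.489

Proportion female at birth = 100 / (100 + 103) = 0.49261.
Weighting each age-specific rate by interval width and survival:
  19: 1 × 0.0792 × 0.989 = 0.07833
  20: 1 × 0.0841 × 0.983 = 0.08267
  21: 1 × 0.1183 × 0.964 = 0.11404
  22: 1 × 0.1127 × 0.962 = 0.10842
  23: 1 × 0.1399 × 0.948 = 0.13263
  24: 1 × 0.1459 × 0.943 = 0.13758
  25: 1 × 0.1315 × 0.926 = 0.12177
  26: 1 × 0.1277 × 0.922 = 0.11774
  27: 1 × 0.1096 × 0.914 = 0.10017
Sum = 0.99335
NRR = 0.49261 × 0.99335 = 0.48933
NRR < 1, so the cohort does not fully replace itself.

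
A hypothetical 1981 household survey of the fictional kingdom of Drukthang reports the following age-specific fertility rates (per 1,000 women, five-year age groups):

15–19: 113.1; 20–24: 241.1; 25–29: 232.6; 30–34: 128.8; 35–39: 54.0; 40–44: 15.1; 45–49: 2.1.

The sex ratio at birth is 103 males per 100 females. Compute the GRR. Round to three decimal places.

1.938

Proportion female at birth = 100 / (100 + 103) = 0.49261.
Sum of ASFRs = 113.1 + 241.1 + 232.6 + 128.8 + 54.0 + 15.1 + 2.1 = 786.8
TFR = 5 × 786.8 / 1000 = 3.934
GRR = 0.49261 × 3.934 = 1.93793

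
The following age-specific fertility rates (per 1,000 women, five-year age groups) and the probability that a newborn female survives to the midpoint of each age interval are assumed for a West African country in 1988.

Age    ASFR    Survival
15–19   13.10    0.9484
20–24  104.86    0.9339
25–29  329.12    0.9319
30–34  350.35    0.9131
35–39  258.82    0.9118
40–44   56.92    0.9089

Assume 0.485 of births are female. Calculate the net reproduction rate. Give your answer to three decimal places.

2.485

Proportion female at birth = 0.485.
Per-age-group product (5 × ASFR × survival probability):
  15–19: 5 × 13.10/1000 × 0.9484 = 0.06212
  20–24: 5 × 104.86/1000 × 0.9339 = 0.48964
  25–29: 5 × 329.12/1000 × 0.9319 = 1.53353
  30–34: 5 × 350.35/1000 × 0.9131 = 1.59952
  35–39: 5 × 258.82/1000 × 0.9118 = 1.17996
  40–44: 5 × 56.92/1000 × 0.9089 = 0.25867
Sum = 5.12344
NRR = 0.485 × 5.12344 = 2.48487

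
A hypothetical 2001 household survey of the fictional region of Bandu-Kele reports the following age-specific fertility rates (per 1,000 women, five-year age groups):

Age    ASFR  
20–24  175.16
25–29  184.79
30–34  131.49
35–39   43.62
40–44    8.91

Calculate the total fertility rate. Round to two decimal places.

2.72

Sum of ASFRs = 175.16 + 184.79 + 131.49 + 43.62 + 8.91 = 543.97
TFR = 5 × 543.97 / 1000 = 2.71985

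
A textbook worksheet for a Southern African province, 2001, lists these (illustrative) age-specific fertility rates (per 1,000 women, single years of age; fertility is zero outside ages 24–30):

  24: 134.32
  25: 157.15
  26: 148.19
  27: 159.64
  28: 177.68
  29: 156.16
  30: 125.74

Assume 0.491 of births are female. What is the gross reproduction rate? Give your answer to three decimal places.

Proportion female at birth = 0.491.
Sum of ASFRs = 134.32 + 157.15 + 148.19 + 159.64 + 177.68 + 156.16 + 125.74 = 1058.88
TFR = 1058.88 / 1000 = 1.05888
GRR = 0.491 × 1.05888 = 0.51991

0.520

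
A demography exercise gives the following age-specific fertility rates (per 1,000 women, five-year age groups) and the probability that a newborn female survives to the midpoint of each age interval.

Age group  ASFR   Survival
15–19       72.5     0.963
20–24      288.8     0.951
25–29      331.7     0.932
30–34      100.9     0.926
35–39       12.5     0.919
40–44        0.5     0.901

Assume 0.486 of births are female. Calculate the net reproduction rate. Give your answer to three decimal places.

Proportion female at birth = 0.486.
Each age group contributes 5 × ASFR × survival:
  15–19: 5 × 72.5/1000 × 0.963 = 0.34909
  20–24: 5 × 288.8/1000 × 0.951 = 1.37324
  25–29: 5 × 331.7/1000 × 0.932 = 1.54572
  30–34: 5 × 100.9/1000 × 0.926 = 0.46717
  35–39: 5 × 12.5/1000 × 0.919 = 0.05744
  40–44: 5 × 0.5/1000 × 0.901 = 0.00225
Sum = 3.79491
NRR = 0.486 × 3.79491 = 1.84433
With NRR above 1 the population is above replacement fertility.

1.844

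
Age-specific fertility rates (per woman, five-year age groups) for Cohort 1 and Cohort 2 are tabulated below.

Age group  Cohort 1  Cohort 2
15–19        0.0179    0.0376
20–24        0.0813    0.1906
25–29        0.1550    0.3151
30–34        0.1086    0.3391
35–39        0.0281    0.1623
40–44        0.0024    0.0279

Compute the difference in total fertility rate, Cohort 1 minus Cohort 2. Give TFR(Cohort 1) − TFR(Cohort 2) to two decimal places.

-3.40

Cohort 1:
  Sum of ASFRs = 0.0179 + 0.0813 + 0.1550 + 0.1086 + 0.0281 + 0.0024 = 0.3933
  TFR = 5 × 0.3933 = 1.9665
Cohort 2:
  Sum of ASFRs = 0.0376 + 0.1906 + 0.3151 + 0.3391 + 0.1623 + 0.0279 = 1.0726
  TFR = 5 × 1.0726 = 5.363
Difference = 1.9665 − 5.363 = -3.3965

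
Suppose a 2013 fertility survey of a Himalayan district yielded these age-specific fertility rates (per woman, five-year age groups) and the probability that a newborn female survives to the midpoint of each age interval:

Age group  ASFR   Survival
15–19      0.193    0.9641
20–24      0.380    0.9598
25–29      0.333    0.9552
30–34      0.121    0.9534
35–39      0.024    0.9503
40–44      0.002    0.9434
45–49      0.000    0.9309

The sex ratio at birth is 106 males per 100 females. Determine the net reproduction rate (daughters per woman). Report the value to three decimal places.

Proportion female at birth = 100 / (100 + 106) = 0.48544.
Per-age-group product (5 × ASFR × survival probability):
  15–19: 5 × 0.193 × 0.9641 = 0.93036
  20–24: 5 × 0.380 × 0.9598 = 1.82362
  25–29: 5 × 0.333 × 0.9552 = 1.59041
  30–34: 5 × 0.121 × 0.9534 = 0.57681
  35–39: 5 × 0.024 × 0.9503 = 0.11404
  40–44: 5 × 0.002 × 0.9434 = 0.00943
  45–49: 5 × 0.000 × 0.9309 = 0.00000
Sum = 5.04467
NRR = 0.48544 × 5.04467 = 2.44888
With NRR above 1 the population is above replacement fertility.

2.449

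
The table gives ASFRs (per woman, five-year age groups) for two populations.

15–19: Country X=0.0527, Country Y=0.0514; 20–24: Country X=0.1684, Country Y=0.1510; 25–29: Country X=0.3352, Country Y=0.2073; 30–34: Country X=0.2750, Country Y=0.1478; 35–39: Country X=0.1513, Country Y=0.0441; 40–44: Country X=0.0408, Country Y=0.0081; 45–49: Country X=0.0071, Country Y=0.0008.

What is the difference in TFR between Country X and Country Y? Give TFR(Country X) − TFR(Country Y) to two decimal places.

Country X:
  Sum of ASFRs = 0.0527 + 0.1684 + 0.3352 + 0.2750 + 0.1513 + 0.0408 + 0.0071 = 1.0305
  TFR = 5 × 1.0305 = 5.1525
Country Y:
  Sum of ASFRs = 0.0514 + 0.1510 + 0.2073 + 0.1478 + 0.0441 + 0.0081 + 0.0008 = 0.6105
  TFR = 5 × 0.6105 = 3.0525
Difference = 5.1525 − 3.0525 = 2.1

2.10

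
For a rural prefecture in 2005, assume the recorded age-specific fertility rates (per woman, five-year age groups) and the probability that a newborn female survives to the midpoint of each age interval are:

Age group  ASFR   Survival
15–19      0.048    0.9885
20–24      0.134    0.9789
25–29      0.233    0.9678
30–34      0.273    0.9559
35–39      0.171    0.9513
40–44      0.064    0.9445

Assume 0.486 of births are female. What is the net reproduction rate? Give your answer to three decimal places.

2.158

Proportion female at birth = 0.486.
Per-age-group product (5 × ASFR × survival probability):
  15–19: 5 × 0.048 × 0.9885 = 0.23724
  20–24: 5 × 0.134 × 0.9789 = 0.65586
  25–29: 5 × 0.233 × 0.9678 = 1.12749
  30–34: 5 × 0.273 × 0.9559 = 1.30480
  35–39: 5 × 0.171 × 0.9513 = 0.81336
  40–44: 5 × 0.064 × 0.9445 = 0.30224
Sum = 4.44099
NRR = 0.486 × 4.44099 = 2.15832
An NRR exceeding 1 indicates intrinsic growth under these rates.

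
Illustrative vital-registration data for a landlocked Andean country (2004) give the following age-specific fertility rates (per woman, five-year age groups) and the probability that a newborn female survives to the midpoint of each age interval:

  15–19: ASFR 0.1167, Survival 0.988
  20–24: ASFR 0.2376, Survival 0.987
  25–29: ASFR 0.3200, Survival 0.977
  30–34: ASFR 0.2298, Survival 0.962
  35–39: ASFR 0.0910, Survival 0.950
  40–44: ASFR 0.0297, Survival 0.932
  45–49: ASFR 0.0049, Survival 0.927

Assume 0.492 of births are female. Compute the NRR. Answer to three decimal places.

Proportion female at birth = 0.492.
Each age group contributes 5 × ASFR × survival:
  15–19: 5 × 0.1167 × 0.988 = 0.57650
  20–24: 5 × 0.2376 × 0.987 = 1.17256
  25–29: 5 × 0.3200 × 0.977 = 1.56320
  30–34: 5 × 0.2298 × 0.962 = 1.10534
  35–39: 5 × 0.0910 × 0.950 = 0.43225
  40–44: 5 × 0.0297 × 0.932 = 0.13840
  45–49: 5 × 0.0049 × 0.927 = 0.02271
Sum = 5.01096
NRR = 0.492 × 5.01096 = 2.46539

2.465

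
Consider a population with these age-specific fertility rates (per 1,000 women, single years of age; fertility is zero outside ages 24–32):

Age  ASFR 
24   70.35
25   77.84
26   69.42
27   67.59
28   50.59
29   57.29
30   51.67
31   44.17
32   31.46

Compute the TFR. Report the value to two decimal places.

0.52

Sum of ASFRs = 70.35 + 77.84 + 69.42 + 67.59 + 50.59 + 57.29 + 51.67 + 44.17 + 31.46 = 520.38
TFR = 520.38 / 1000 = 0.52038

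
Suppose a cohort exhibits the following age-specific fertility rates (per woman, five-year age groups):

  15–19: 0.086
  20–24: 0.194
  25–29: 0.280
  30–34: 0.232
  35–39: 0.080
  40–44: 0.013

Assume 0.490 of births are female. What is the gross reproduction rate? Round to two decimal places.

Proportion female at birth = 0.490.
Sum of ASFRs = 0.086 + 0.194 + 0.280 + 0.232 + 0.080 + 0.013 = 0.885
TFR = 5 × 0.885 = 4.425
GRR = 0.490 × 4.425 = 2.16825

2.17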